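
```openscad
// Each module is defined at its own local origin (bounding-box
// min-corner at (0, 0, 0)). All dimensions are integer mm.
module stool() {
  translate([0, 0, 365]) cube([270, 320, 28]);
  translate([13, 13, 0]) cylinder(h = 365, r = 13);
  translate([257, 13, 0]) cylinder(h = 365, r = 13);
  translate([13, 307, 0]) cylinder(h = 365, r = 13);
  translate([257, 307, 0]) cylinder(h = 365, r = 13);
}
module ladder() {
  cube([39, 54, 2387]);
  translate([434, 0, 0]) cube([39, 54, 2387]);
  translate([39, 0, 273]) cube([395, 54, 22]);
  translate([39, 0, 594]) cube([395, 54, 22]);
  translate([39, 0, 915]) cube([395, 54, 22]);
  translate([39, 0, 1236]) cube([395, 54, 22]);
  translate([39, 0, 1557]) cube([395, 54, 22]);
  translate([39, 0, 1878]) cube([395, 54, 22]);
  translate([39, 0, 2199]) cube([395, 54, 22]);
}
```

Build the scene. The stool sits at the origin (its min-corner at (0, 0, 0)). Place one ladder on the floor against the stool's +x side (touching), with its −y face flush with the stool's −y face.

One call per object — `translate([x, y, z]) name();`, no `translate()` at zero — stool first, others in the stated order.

stool();
translate([270, 0, 0]) ladder();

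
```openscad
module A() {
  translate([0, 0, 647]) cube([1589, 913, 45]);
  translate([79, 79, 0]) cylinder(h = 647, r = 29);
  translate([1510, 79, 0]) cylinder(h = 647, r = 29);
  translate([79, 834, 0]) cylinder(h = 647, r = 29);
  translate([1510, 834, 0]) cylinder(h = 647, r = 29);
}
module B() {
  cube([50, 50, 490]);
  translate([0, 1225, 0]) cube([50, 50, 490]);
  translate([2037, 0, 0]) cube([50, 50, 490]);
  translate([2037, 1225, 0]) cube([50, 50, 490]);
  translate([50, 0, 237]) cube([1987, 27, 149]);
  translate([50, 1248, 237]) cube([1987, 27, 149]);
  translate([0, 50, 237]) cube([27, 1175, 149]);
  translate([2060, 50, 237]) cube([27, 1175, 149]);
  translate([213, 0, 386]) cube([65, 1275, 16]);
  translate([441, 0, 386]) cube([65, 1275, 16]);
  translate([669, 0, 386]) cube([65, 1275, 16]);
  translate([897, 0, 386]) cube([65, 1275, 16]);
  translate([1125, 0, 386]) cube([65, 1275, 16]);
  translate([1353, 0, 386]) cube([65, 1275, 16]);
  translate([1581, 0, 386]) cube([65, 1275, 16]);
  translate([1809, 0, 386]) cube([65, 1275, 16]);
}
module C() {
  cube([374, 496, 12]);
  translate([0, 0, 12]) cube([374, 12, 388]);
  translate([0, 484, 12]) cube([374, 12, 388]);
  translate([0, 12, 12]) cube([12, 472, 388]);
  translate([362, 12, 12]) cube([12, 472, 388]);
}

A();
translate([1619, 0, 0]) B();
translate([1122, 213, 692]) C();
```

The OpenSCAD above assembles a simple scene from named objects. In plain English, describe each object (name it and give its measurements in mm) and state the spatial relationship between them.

A is a table: top 1589 mm (x) × 913 mm (y), 45 mm thick, upper face at z = 692 mm, on four round legs of 58 mm diameter, each leg's bounding box inset 50 mm from the nearest pair of top edges, running from z = 0 to the bottom of the top.

B is a bed frame 2087 mm long (x) by 1275 mm wide (y). Four 50×50 mm corner posts, 490 mm tall, at the corners of the footprint. Four rails of 27 mm thickness and 149 mm height run between adjacent posts with their undersides at z = 237 mm, their outer faces flush with the outside of the frame (the two x-running rails run between the posts' inner faces; the two y-running rails run between the posts' inner faces). 8 slats, each 65 mm wide (x) and 16 mm thick, lie across the top of the two x-running rails, running the full 1275 mm width of the frame in y; the slats are evenly spaced along x between the inner faces of the end posts with equal gaps (rounded down to the nearest mm) at the −x end and between each pair — any rounding remainder accumulates at the +x end.

C is an open storage box with external size 374×496×400 mm and wall thickness 12 mm (the base is also 12 mm thick). The base covers the whole footprint; the four walls stand on the base, with the y-facing walls full-width and the x-facing walls fitting between their inner faces.

The bed frame is on the floor beside the table on its +x side. The open box is on top of the table.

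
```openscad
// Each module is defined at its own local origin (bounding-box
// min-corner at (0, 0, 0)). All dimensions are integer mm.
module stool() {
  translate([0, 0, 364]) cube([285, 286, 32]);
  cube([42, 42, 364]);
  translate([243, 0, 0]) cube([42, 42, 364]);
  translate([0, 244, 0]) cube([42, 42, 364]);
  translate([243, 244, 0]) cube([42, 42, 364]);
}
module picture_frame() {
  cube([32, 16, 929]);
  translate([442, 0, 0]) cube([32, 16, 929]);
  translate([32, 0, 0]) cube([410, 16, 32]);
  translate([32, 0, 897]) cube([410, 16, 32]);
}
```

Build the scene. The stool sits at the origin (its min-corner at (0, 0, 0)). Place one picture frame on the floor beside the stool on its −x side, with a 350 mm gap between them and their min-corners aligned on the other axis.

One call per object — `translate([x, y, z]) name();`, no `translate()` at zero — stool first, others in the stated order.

stool();
translate([-824, 0, 0]) picture_frame();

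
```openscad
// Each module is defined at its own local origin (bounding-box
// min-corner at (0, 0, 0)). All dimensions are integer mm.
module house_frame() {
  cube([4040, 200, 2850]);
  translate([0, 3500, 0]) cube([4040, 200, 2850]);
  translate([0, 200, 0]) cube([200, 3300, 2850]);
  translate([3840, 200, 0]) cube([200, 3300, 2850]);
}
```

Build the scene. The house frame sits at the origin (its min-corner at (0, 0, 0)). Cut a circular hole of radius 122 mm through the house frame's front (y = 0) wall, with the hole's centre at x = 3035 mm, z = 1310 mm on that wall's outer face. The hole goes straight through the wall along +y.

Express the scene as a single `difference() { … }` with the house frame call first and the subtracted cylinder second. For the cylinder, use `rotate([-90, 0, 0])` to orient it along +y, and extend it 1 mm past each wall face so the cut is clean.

difference() {
  house_frame();
  translate([3035, -1, 1310]) rotate([-90, 0, 0]) cylinder(h = 202, r = 122);
}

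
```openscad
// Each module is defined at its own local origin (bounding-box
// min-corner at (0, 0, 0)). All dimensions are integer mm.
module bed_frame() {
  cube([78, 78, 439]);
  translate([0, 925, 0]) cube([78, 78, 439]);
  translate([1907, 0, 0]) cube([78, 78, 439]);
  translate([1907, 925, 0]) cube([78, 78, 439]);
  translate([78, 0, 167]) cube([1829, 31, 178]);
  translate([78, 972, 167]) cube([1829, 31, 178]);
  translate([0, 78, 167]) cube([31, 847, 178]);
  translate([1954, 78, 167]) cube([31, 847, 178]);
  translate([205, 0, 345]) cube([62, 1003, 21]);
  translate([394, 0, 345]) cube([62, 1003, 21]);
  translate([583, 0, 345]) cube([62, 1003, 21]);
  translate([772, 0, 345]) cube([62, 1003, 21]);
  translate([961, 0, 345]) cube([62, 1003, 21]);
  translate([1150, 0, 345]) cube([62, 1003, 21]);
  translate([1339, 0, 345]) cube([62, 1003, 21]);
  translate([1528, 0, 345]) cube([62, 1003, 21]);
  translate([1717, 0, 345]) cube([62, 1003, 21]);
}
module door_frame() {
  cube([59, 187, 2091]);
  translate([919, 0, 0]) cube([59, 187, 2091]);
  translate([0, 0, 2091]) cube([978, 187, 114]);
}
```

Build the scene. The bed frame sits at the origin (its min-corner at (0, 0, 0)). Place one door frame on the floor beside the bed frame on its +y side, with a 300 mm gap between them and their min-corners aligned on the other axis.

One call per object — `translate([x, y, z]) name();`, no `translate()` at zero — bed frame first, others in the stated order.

bed_frame();
translate([0, 1303, 0]) door_frame();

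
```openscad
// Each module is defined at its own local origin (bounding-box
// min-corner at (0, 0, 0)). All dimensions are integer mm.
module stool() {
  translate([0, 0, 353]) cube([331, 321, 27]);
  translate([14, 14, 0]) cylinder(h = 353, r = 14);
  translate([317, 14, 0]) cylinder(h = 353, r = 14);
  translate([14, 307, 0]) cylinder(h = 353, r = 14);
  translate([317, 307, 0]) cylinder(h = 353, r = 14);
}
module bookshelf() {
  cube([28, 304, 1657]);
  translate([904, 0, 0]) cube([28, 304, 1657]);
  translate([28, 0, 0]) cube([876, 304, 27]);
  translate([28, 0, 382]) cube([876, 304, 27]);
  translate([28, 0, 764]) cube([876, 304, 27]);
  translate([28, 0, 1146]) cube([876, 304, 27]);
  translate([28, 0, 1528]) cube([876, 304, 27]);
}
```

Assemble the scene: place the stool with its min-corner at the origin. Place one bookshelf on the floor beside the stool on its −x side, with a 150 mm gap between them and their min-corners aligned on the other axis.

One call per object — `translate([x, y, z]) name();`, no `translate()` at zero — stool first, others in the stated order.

stool();
translate([-1082, 0, 0]) bookshelf();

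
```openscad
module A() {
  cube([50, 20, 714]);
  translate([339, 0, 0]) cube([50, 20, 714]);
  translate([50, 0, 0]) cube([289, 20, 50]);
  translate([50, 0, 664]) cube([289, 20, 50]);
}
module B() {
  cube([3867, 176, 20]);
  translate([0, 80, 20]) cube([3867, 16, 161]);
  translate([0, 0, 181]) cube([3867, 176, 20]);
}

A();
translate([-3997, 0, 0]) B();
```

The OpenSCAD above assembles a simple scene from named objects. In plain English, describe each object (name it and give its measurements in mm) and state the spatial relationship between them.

A is a rectangular picture frame lying in the x–z plane (depth along y). The opening is 289 mm wide (x) by 614 mm tall (z), surrounded by a border 50 mm wide on all four sides. The frame is 20 mm deep and is made of two full-height vertical stiles with two horizontal rails fitted between them.

B is an I-beam lying along x, 3867 mm long. Overall section height 201 mm. Two flanges 176 mm wide (y) and 20 mm thick, one on the floor and one at the top; a web 16 mm thick runs between them, centred on the flange width.

The I-beam is on the floor beside the picture frame on its −x side.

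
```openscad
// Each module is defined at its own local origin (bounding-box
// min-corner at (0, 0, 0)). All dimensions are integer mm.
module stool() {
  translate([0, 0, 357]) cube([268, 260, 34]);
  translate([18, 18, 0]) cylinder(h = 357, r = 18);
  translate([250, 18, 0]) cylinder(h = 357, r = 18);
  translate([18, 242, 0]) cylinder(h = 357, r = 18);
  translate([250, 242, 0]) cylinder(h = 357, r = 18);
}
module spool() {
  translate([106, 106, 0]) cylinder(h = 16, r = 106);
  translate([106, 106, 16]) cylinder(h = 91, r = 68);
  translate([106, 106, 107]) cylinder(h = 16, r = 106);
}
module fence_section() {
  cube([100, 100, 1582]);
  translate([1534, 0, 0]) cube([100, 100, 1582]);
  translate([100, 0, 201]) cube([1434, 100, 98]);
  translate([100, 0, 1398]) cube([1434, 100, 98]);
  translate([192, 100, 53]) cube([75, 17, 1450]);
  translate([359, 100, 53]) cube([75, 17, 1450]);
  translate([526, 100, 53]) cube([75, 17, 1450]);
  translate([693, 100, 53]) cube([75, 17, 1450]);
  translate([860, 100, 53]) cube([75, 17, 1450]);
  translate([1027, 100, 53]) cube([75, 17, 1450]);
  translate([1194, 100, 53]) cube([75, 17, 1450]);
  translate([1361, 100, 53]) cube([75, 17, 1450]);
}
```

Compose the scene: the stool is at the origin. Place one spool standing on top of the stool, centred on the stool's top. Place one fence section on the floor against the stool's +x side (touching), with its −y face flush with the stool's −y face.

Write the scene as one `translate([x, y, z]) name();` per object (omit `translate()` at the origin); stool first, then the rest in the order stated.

stool();
translate([28, 24, 391]) spool();
translate([268, 0, 0]) fence_section();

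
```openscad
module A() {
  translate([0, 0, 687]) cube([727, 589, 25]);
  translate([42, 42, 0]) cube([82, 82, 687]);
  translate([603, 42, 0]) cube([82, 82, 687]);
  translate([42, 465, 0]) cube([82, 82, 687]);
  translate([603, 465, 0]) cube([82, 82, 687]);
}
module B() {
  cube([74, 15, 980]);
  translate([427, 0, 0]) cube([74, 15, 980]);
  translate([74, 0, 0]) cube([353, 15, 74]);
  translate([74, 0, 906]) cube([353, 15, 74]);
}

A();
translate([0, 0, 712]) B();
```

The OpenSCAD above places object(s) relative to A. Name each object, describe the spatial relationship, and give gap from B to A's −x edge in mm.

The picture frame's min-x is at 0; the table's min-x is 0; gap = 0 mm.

A is a table. B is a picture frame. The picture frame is on top of the table. The gap from the picture frame to the table's −x edge is 0 mm.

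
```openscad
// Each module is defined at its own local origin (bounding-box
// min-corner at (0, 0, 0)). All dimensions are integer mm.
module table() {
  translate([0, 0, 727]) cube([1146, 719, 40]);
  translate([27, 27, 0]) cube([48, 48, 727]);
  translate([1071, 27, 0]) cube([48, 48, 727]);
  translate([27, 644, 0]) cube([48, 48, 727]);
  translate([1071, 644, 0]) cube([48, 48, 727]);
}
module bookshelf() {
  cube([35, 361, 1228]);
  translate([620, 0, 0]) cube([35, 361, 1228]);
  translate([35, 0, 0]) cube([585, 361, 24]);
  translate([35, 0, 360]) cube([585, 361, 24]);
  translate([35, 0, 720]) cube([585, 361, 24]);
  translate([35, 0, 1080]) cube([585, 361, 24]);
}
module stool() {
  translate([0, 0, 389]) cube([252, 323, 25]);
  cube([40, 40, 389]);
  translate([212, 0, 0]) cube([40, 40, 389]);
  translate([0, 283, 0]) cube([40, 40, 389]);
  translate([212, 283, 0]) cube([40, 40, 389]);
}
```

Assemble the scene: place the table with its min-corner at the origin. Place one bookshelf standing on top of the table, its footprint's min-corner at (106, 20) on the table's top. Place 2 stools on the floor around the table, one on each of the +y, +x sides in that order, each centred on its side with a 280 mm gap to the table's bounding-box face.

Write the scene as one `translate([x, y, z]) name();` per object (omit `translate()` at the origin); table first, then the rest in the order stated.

table();
translate([106, 20, 767]) bookshelf();
translate([447, 999, 0]) stool();
translate([1426, 198, 0]) stool();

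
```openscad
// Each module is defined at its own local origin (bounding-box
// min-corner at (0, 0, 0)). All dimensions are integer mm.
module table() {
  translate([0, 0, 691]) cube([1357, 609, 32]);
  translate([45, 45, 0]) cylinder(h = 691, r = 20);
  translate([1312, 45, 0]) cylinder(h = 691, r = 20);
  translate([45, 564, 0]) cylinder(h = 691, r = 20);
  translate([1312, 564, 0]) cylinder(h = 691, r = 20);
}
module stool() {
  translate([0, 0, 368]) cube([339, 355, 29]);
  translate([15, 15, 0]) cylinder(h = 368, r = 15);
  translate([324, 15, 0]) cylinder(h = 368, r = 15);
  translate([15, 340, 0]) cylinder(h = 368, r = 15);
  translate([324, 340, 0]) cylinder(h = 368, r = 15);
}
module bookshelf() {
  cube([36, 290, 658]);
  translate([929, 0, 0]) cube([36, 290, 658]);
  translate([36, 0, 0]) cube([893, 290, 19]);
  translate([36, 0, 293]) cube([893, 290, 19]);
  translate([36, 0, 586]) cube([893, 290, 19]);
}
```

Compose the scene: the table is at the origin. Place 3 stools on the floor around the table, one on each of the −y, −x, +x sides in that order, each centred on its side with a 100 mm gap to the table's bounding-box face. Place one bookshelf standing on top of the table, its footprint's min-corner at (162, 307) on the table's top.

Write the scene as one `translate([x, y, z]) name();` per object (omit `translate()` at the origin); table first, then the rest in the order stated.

table();
translate([509, -455, 0]) stool();
translate([-439, 127, 0]) stool();
translate([1457, 127, 0]) stool();
translate([162, 307, 723]) bookshelf();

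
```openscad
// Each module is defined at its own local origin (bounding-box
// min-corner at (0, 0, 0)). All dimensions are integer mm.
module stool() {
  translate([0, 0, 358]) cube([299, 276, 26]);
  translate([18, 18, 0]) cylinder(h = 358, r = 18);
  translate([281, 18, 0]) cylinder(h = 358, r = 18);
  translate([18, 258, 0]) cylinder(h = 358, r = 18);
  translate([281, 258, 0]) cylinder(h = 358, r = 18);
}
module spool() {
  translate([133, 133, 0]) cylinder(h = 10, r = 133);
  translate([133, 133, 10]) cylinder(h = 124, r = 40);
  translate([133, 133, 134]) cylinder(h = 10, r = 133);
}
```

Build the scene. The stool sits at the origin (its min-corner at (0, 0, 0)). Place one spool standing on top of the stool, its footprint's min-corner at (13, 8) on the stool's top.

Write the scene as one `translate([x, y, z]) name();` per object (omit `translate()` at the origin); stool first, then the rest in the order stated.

stool();
translate([13, 8, 384]) spool();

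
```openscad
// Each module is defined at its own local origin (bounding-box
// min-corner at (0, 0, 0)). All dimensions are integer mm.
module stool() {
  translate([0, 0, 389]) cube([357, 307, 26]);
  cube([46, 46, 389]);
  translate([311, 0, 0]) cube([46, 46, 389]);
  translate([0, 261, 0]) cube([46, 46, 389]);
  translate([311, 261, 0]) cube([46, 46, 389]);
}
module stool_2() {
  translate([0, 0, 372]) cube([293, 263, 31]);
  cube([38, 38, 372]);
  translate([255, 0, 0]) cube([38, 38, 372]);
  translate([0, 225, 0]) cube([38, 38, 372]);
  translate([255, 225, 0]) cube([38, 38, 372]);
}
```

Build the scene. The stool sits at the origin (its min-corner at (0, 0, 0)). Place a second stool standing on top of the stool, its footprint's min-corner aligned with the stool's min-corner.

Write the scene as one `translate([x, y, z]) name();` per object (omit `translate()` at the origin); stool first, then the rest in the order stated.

stool();
translate([0, 0, 415]) stool_2();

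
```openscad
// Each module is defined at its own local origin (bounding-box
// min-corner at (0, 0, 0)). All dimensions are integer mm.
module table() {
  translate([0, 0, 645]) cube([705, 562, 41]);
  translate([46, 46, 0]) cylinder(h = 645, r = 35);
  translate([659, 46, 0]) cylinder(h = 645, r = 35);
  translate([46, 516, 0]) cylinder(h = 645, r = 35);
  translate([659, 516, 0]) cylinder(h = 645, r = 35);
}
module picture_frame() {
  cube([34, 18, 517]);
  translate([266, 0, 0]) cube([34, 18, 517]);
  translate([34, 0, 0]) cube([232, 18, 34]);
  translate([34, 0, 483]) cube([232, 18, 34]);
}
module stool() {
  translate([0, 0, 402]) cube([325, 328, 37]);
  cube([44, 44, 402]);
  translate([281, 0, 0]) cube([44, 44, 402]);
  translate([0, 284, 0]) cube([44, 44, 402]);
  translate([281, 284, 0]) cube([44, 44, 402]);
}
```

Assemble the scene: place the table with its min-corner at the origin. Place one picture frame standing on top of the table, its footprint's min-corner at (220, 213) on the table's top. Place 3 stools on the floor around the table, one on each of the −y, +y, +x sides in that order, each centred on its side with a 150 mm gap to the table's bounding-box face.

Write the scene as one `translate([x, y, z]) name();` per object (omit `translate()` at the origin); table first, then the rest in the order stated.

table();
translate([220, 213, 686]) picture_frame();
translate([190, -478, 0]) stool();
translate([190, 712, 0]) stool();
translate([855, 117, 0]) stool();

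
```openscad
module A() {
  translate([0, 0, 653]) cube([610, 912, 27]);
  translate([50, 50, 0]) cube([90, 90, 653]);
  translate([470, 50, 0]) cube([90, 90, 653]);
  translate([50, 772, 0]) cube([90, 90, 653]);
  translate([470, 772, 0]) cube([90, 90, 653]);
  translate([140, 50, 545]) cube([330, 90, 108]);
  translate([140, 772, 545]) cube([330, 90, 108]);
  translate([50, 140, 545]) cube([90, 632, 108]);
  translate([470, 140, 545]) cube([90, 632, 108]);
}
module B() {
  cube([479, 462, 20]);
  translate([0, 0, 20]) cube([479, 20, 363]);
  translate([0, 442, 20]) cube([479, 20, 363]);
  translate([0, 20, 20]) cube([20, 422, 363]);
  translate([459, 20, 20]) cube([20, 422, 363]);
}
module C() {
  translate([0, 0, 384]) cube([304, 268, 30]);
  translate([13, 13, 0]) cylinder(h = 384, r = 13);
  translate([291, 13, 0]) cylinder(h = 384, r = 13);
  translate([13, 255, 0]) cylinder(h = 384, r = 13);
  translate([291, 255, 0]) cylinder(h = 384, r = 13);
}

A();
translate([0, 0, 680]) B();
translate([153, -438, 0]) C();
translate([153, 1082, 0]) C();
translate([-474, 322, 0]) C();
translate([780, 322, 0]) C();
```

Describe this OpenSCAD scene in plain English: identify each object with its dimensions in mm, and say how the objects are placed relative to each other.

A is a table with a 610×912 mm rectangular top, 27 mm thick, top surface at z = 680 mm, supported by four 90×90 mm square legs, each inset 50 mm from the nearest pair of top edges, running from the floor. Four apron rails, 90 mm thick and 108 mm tall, run between adjacent legs with their top edges flush with the underside of the top and their outer faces flush with the legs' outer faces.

B is an open-topped rectangular box: outside dimensions 479×462×383 mm, with a uniform wall and base thickness of 20 mm. The base is a full 479×462 slab on the floor; four walls sit on top of the base. The front and back walls (the −y and +y sides) span the full width; the two side walls fit between them.

C is a four-legged stool. The seat is a 304×268×30 mm slab whose top surface is at z = 414 mm; four round legs, each 26 mm in diameter, run from the floor (z = 0) to the underside of the seat, each leg's axis is inset half a diameter from the nearest pair of seat edges (so the leg's bounding box is flush with the corner).

The open box is on top of the table. Four stools sit around the table at the −y, +y, −x, +x sides.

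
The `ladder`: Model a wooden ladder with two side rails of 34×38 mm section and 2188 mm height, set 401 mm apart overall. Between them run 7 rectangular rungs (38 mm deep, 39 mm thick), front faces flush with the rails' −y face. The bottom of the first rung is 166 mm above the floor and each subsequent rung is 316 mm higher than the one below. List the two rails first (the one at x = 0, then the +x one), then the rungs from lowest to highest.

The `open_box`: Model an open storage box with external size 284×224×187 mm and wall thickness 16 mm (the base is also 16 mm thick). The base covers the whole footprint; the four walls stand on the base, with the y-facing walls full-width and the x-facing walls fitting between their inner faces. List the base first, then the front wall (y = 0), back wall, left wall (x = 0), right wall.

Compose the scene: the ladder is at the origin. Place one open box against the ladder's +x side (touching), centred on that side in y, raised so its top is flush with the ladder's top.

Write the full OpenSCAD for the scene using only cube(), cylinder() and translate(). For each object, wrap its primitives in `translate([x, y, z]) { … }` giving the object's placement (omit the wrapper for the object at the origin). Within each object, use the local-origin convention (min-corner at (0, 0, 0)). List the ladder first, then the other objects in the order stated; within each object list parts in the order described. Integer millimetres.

cube([34, 38, 2188]);
translate([367, 0, 0]) cube([34, 38, 2188]);
translate([34, 0, 166]) cube([333, 38, 39]);
translate([34, 0, 482]) cube([333, 38, 39]);
translate([34, 0, 798]) cube([333, 38, 39]);
translate([34, 0, 1114]) cube([333, 38, 39]);
translate([34, 0, 1430]) cube([333, 38, 39]);
translate([34, 0, 1746]) cube([333, 38, 39]);
translate([34, 0, 2062]) cube([333, 38, 39]);
translate([401, -93, 2001]) {
  cube([284, 224, 16]);
  translate([0, 0, 16]) cube([284, 16, 171]);
  translate([0, 208, 16]) cube([284, 16, 171]);
  translate([0, 16, 16]) cube([16, 192, 171]);
  translate([268, 16, 16]) cube([16, 192, 171]);
}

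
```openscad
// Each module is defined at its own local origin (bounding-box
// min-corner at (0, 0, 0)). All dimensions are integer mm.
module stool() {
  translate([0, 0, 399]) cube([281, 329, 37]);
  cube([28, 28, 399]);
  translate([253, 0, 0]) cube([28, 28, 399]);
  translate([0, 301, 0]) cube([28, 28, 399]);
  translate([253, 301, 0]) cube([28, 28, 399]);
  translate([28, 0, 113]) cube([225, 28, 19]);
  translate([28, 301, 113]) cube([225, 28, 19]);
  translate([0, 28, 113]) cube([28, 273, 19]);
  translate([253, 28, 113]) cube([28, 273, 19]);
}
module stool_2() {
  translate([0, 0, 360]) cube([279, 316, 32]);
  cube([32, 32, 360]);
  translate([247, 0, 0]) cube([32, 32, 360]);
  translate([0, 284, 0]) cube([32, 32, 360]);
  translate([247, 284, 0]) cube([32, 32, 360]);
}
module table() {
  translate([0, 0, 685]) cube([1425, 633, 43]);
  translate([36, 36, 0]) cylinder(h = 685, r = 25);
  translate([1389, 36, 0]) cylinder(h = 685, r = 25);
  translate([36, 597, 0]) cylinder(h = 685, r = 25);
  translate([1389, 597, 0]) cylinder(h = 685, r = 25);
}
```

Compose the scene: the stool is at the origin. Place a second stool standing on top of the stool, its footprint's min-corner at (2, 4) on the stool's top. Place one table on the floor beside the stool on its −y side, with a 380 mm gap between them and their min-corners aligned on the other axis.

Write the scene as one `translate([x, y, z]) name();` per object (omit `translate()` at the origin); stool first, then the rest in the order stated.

stool();
translate([2, 4, 436]) stool_2();
translate([0, -1013, 0]) table();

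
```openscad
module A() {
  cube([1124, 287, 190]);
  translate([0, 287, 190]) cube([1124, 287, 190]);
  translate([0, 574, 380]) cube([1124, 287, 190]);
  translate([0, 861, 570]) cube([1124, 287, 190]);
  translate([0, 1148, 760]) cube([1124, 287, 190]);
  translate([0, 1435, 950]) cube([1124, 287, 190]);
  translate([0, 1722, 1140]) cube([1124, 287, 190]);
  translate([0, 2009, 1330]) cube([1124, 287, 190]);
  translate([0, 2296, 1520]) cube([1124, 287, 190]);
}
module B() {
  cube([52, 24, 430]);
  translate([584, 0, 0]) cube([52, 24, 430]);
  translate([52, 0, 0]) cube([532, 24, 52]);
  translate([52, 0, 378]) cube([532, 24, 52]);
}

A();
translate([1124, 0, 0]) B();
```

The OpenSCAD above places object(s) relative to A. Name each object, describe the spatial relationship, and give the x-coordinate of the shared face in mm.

A is a staircase. B is a picture frame. The picture frame is against the staircase's +x side, with their −y faces flush. The x-coordinate of the shared face is 1124 mm.

The staircase's +x face and the picture frame's −x face are both at x = 1124 mm.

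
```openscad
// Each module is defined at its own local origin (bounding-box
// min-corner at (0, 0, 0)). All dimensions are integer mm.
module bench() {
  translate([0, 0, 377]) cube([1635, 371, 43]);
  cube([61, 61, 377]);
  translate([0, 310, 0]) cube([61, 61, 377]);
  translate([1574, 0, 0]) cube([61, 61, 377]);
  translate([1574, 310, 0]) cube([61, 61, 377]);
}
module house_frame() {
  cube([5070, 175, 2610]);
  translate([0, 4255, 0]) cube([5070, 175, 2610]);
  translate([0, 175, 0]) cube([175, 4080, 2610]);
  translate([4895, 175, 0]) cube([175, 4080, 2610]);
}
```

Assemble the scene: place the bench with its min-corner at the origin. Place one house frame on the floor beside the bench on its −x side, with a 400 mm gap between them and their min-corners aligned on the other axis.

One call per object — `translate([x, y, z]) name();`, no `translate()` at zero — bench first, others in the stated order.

bench();
translate([-5470, 0, 0]) house_frame();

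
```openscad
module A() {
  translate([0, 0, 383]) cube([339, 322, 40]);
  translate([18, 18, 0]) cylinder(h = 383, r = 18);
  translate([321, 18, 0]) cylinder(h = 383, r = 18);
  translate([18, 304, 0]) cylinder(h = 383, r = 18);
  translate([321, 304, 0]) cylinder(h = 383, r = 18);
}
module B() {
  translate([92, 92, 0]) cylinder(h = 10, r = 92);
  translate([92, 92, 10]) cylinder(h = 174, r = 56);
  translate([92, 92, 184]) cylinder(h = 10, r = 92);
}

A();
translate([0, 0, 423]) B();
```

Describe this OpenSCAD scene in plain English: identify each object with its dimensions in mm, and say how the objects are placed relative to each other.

A is a four-legged stool. The seat is a 339×322×40 mm slab whose top surface is at z = 423 mm; four round legs, each 36 mm in diameter, run from the floor (z = 0) to the underside of the seat, each leg's axis is inset half a diameter from the nearest pair of seat edges (so the leg's bounding box is flush with the corner).

B is a spool: two coaxial disc flanges of radius 92 mm and thickness 10 mm, joined by a core cylinder of radius 56 mm and height 174 mm. The lower flange rests on z = 0 and the three cylinders share a vertical axis.

The spool is on top of the stool.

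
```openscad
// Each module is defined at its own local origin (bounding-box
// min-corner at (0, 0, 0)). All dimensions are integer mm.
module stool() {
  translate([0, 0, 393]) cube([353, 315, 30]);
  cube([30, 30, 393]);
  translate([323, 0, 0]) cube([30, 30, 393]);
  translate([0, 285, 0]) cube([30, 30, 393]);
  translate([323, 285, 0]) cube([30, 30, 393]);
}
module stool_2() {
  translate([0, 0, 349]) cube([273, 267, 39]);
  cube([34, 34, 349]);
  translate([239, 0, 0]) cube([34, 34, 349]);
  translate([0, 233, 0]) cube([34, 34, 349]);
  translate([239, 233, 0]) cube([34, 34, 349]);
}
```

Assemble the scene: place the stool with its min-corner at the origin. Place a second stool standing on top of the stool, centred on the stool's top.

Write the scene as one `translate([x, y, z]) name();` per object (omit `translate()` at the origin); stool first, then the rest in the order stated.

stool();
translate([40, 24, 423]) stool_2();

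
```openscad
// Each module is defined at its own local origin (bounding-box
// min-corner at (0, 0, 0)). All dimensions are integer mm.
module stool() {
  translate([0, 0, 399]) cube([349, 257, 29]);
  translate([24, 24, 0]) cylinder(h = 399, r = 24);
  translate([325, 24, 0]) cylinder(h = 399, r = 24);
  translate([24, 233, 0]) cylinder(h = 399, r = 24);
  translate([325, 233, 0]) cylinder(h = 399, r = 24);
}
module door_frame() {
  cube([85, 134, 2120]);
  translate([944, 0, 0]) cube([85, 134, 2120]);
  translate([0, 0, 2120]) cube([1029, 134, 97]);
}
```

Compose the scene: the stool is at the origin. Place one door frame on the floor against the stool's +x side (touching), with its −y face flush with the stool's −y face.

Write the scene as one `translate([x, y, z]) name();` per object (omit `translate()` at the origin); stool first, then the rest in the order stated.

stool();
translate([349, 0, 0]) door_frame();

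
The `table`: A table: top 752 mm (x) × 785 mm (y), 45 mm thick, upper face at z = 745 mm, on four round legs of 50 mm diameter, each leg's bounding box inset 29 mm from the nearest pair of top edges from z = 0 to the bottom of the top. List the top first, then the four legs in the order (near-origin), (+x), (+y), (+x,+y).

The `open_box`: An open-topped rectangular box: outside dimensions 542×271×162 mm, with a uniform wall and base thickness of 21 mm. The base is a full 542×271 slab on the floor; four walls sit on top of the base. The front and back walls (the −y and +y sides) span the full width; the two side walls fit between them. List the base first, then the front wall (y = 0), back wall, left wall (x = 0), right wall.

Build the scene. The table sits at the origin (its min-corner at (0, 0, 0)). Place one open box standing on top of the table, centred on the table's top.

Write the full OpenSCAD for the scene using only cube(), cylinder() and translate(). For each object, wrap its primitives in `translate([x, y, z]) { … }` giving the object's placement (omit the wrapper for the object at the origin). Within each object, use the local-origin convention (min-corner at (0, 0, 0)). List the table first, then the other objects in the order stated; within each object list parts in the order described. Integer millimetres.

translate([0, 0, 700]) cube([752, 785, 45]);
translate([54, 54, 0]) cylinder(h = 700, r = 25);
translate([698, 54, 0]) cylinder(h = 700, r = 25);
translate([54, 731, 0]) cylinder(h = 700, r = 25);
translate([698, 731, 0]) cylinder(h = 700, r = 25);
translate([105, 257, 745]) {
  cube([542, 271, 21]);
  translate([0, 0, 21]) cube([542, 21, 141]);
  translate([0, 250, 21]) cube([542, 21, 141]);
  translate([0, 21, 21]) cube([21, 229, 141]);
  translate([521, 21, 21]) cube([21, 229, 141]);
}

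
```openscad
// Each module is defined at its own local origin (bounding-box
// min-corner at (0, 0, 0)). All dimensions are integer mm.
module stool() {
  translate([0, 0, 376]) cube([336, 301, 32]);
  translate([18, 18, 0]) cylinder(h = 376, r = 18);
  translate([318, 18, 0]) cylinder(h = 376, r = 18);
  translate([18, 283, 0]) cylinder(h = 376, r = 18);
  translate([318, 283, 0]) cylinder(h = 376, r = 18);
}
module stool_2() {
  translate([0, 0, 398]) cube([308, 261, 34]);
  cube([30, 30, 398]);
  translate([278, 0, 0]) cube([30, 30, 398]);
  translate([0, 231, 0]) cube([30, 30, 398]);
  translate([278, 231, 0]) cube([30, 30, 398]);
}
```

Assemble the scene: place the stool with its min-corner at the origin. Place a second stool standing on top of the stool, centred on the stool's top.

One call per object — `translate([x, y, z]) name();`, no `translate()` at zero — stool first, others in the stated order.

stool();
translate([14, 20, 408]) stool_2();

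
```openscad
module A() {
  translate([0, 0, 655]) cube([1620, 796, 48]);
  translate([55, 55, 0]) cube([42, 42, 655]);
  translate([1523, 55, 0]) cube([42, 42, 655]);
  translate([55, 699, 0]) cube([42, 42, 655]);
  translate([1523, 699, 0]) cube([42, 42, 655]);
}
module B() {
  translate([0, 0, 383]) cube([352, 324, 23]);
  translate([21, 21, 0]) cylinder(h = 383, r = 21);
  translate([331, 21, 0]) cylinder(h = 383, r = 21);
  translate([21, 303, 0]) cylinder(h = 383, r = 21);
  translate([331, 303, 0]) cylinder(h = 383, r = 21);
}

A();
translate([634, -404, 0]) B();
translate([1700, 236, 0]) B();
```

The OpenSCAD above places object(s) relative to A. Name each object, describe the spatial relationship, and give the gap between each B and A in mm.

A is a table. B is a stool. Two stools sit around the table at the −y, +x sides. The gap between each stool and the table is 80 mm.

Each stool's nearest face is 80 mm from the table's bounding box.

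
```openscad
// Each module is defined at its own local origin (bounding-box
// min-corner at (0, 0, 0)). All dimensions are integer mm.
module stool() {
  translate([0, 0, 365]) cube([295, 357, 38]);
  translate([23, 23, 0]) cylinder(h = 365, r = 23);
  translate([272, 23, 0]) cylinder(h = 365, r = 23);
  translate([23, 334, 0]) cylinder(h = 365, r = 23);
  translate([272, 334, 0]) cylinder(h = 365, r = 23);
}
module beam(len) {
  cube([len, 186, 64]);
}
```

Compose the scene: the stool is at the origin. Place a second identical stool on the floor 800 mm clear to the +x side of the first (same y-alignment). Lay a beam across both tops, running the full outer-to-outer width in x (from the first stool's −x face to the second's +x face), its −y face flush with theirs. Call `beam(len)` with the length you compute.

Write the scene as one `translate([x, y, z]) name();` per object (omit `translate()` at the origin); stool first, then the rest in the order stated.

stool();
translate([1095, 0, 0]) stool();
translate([0, 0, 403]) beam(1390);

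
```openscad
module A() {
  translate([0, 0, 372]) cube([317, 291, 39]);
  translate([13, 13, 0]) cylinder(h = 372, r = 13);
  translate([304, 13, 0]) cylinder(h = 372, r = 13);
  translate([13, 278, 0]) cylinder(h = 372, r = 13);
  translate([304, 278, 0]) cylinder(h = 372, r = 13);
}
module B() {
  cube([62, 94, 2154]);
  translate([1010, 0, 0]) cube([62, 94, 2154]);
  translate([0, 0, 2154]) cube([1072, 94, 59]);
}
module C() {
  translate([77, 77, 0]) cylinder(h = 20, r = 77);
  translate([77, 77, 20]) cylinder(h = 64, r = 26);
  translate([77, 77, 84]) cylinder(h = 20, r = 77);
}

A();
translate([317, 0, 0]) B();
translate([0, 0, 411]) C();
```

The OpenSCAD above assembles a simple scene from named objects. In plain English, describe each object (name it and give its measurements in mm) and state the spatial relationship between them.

A is a four-legged stool. The seat is 317×291 mm, 39 mm thick, top at z = 411 mm. It stands on four round legs, each 26 mm in diameter, from z = 0 to the seat underside, each leg's axis is inset half a diameter from the nearest pair of seat edges (so the leg's bounding box is flush with the corner).

B is a rectangular door frame: two vertical jambs of 62×94 mm section, 2154 mm tall, with a clear opening 948 mm wide between their inner faces. A header 59 mm tall and 94 mm deep lies on top of the jambs and spans the full outside width.

C is a spool: two coaxial disc flanges of radius 77 mm and thickness 20 mm, joined by a core cylinder of radius 26 mm and height 64 mm. The lower flange rests on z = 0 and the three cylinders share a vertical axis.

The door frame is against the stool's +x side, with their −y faces flush. The spool is on top of the stool.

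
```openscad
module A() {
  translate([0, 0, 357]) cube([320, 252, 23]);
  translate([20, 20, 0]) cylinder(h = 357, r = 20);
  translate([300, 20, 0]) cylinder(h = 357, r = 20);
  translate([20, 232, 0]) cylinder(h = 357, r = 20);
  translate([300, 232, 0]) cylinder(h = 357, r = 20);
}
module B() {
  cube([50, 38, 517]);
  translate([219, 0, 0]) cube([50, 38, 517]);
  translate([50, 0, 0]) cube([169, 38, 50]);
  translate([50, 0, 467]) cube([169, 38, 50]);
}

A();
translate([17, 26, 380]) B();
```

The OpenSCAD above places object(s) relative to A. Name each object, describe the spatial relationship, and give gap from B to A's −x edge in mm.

A is a stool. B is a picture frame. The picture frame is on top of the stool. The gap from the picture frame to the stool's −x edge is 17 mm.

The picture frame's min-x is at 17; the stool's min-x is 0; gap = 17 mm.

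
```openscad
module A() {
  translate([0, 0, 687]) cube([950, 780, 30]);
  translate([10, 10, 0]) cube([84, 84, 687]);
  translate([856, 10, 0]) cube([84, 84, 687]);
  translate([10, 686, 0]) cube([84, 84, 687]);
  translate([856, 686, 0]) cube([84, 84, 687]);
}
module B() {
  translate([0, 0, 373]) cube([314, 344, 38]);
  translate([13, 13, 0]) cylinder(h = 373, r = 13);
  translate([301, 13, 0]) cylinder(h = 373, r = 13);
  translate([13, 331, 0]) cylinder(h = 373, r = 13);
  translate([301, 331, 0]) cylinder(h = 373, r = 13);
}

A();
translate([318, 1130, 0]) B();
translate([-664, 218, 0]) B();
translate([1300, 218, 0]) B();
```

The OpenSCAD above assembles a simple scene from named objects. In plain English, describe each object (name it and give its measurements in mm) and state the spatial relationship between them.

A is a table: top 950 mm (x) × 780 mm (y), 30 mm thick, upper face at z = 717 mm, on four 84×84 mm square legs, each inset 10 mm from the nearest pair of top edges, running from z = 0 to the bottom of the top.

B is a four-legged stool. The seat is 314×344 mm, 38 mm thick, top at z = 411 mm. It stands on four round legs, each 26 mm in diameter, from z = 0 to the seat underside, each leg's axis is inset half a diameter from the nearest pair of seat edges (so the leg's bounding box is flush with the corner).

Three stools sit around the table at the +y, −x, +x sides.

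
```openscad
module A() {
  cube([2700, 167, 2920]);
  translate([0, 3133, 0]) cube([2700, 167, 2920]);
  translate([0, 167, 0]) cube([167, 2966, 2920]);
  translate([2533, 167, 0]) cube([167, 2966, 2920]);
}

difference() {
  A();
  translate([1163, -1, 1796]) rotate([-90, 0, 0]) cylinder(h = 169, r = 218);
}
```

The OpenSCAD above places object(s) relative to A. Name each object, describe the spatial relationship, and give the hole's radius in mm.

A is a house frame. The house frame has a circular hole through its front wall. The hole's radius is 218 mm.

The subtracted cylinder has r = 218 mm.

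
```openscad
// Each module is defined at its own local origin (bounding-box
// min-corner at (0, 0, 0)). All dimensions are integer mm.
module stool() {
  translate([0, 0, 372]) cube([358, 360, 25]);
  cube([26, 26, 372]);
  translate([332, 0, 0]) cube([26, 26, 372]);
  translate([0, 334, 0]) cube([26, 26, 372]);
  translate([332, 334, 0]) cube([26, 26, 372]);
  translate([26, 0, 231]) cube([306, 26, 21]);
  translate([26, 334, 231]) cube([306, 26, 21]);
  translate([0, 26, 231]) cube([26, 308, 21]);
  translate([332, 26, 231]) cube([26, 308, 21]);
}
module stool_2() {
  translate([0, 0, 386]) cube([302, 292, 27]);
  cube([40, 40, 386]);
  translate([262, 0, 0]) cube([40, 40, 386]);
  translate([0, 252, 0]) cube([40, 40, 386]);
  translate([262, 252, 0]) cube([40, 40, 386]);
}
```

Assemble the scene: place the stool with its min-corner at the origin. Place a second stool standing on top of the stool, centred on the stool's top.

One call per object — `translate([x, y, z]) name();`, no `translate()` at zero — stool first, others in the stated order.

stool();
translate([28, 34, 397]) stool_2();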